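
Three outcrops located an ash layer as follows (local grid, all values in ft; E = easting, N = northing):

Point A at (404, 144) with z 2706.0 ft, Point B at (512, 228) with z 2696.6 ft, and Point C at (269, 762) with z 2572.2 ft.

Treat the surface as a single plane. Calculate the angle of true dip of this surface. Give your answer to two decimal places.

12.02°

Two edge vectors: Point A→Point B = (108, 84, -9.4), Point A→Point C = (-135, 618, -133.8).
Normal n = (Point A→Point B) × (Point A→Point C) = (-5430, 15719.4, 78084).
So ∂z/∂E = −n_x/n_z = 0.06954 and ∂z/∂N = −n_y/n_z = −0.20131.
Gradient magnitude |∇z| = √(a² + b²) = √(0.00484 + 0.04053) = 0.21299.
True dip = arctan(0.21299) = 12.02°, dipping toward NNW (azimuth ≈ 341°).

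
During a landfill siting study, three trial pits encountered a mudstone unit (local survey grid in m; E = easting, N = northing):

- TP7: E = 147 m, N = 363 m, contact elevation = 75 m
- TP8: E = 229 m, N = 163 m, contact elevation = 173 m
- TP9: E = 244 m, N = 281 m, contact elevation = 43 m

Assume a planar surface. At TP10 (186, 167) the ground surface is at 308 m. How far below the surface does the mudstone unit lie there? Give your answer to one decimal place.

89.9 m

Two edge vectors: TP7→TP8 = (82, -200, 98), TP7→TP9 = (97, -82, -32).
Normal n = (TP7→TP8) × (TP7→TP9) = (14436, 12130, 12676).
So ∂z/∂E = −n_x/n_z = −1.13885 and ∂z/∂N = −n_y/n_z = −0.95693.
Intercept c from TP7: 75 + 167.41 + 347.36 = 589.77.
At (186, 167): z_contact = −211.83 − 159.81 + 589.77 = 218.14 m.
Depth below ground = 308 − 218.14 = 89.9 m.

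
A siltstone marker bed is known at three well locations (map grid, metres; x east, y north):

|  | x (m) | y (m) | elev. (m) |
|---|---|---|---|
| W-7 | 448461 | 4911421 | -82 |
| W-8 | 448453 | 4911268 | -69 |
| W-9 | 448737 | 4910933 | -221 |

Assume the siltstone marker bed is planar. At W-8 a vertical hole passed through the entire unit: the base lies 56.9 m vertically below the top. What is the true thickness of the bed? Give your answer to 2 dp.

Two edge vectors: W-7→W-8 = (-8, -153, 13), W-7→W-9 = (276, -488, -139).
Normal n = (W-7→W-8) × (W-7→W-9) = (27611, 2476, 46132).
So ∂z/∂x = −n_x/n_z = −0.59852 and ∂z/∂y = −n_y/n_z = −0.05367.
|∇z| = √(a²+b²) = 0.60092, so dip δ = arctan(0.60092) = 31.00°.
True thickness = vertical thickness × cos δ = 56.9 × cos 31.00° = 48.77 m.

48.77 m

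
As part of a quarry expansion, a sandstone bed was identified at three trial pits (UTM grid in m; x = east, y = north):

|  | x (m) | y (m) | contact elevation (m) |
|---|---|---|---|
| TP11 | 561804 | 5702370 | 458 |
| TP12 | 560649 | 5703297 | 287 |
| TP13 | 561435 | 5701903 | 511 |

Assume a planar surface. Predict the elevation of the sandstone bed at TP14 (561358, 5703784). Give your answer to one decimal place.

Two edge vectors: TP11→TP12 = (-1155, 927, -171), TP11→TP13 = (-369, -467, 53).
Normal n = (TP11→TP12) × (TP11→TP13) = (-30726, 124314, 881448).
So ∂z/∂x = −n_x/n_z = 0.034858551 and ∂z/∂y = −n_y/n_z = −0.141033844.
Intercept c from TP11: 458 − 19583.67 + 804227.16 = 785101.49.
At (561358, 5703784): z = 19568.1 − 804426.6 + 785101.49 = 243.0 m.

243.0 m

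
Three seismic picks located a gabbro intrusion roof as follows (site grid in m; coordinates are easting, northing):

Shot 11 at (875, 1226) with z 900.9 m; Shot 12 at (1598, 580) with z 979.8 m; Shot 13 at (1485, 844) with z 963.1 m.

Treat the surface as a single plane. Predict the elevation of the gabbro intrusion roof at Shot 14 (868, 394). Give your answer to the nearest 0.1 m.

Two edge vectors: Shot 11→Shot 12 = (723, -646, 78.9), Shot 11→Shot 13 = (610, -382, 62.2).
Normal n = (Shot 11→Shot 12) × (Shot 11→Shot 13) = (-10041.4, 3158.4, 117874).
So ∂z/∂easting = −n_x/n_z = 0.085188 and ∂z/∂northing = −n_y/n_z = −0.026795.
Intercept c from Shot 11: 900.9 − 74.54 + 32.85 = 859.21.
At (868, 394): z = 73.9 − 10.6 + 859.21 = 922.6 m.

922.6 m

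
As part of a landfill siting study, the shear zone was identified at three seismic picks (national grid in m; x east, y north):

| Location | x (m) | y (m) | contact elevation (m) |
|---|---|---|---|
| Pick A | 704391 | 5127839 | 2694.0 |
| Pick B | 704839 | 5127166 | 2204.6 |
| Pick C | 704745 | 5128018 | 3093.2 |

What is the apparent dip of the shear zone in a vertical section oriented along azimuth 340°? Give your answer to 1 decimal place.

40.2°

Two edge vectors: Pick A→Pick B = (448, -673, -489.4), Pick A→Pick C = (354, 179, 399.2).
Normal n = (Pick A→Pick B) × (Pick A→Pick C) = (-181059, -352089.2, 318434).
So ∂z/∂x = −n_x/n_z = 0.56859 and ∂z/∂y = −n_y/n_z = 1.10569.
Unit vector along 340° is (sin 340°, cos 340°) = (-0.3420, 0.9397).
Slope in that direction = a·(-0.3420) + b·(0.9397) = 0.84454.
Apparent dip = arctan|0.84454| = 40.2° (true dip is 51.2°, so apparent ≤ true as expected).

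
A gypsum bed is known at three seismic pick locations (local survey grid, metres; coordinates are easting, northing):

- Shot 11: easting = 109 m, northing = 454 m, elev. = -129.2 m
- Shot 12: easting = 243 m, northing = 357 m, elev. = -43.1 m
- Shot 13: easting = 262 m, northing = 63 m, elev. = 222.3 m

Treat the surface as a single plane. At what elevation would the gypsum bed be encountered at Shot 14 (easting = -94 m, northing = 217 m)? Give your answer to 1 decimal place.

87.2 m

Let the plane be z = a·easting + b·northing + c.
Shot 12−Shot 11: 134a − 97b = 86.1;  Shot 13−Shot 11: 153a − 391b = 351.5.
Solving gives a = −0.01146, b = −0.90346.
Then c = -129.2 − a·109 − b·454 = 282.22.
At (-94, 217): z = 1.1 − 196.1 + 282.22 = 87.2 m.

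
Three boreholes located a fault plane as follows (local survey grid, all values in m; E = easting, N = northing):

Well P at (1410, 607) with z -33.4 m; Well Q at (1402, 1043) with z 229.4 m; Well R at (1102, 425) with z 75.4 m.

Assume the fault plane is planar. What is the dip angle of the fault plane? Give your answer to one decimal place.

42.5°

Let the plane be z = a·E + b·N + c.
Well Q−Well P: −8a + 436b = 262.8;  Well R−Well P: −308a − 182b = 108.8.
Solving gives a = −0.70181, b = 0.58988.
Gradient magnitude |∇z| = √(a² + b²) = √(0.49254 + 0.34795) = 0.91678.
True dip = arctan(0.91678) = 42.5°, dipping toward SE (azimuth ≈ 130°).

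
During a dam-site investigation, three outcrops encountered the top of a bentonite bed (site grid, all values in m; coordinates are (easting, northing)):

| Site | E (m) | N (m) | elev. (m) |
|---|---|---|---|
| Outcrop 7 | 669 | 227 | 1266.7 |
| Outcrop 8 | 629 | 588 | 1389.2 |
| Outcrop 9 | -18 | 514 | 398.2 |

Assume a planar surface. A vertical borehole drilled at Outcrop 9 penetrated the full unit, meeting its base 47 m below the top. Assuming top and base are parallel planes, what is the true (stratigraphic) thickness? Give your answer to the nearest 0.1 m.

Let the plane be z = a·E + b·N + c.
Outcrop 8−Outcrop 7: −40a + 361b = 122.5;  Outcrop 9−Outcrop 7: −687a + 287b = −868.5.
Solving gives a = 1.47419, b = 0.50268.
|∇z| = √(a²+b²) = 1.55754, so dip δ = arctan(1.55754) = 57.30°.
True thickness = vertical thickness × cos δ = 47 × cos 57.30° = 25.4 m.

25.4 m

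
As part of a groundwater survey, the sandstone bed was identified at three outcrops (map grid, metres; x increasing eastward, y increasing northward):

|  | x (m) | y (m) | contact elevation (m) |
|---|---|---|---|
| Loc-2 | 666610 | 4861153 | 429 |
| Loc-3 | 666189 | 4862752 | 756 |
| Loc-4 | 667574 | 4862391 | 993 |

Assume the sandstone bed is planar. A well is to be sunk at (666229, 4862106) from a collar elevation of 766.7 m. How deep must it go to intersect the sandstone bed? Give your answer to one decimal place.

174.2 m

Let the plane be z = a·x + b·y + c.
Loc-3−Loc-2: −421a + 1599b = 327;  Loc-4−Loc-2: 964a + 1238b = 564.
Solving gives a = 0.240958890, b = 0.267944774.
Then c = 429 − a·666610 − b·4861153 = −1462717.15.
At (666229, 4862106): z_contact = 160533.80 + 1302775.89 − 1462717.15 = 592.55 m.
Depth below ground = 766.7 − 592.55 = 174.2 m.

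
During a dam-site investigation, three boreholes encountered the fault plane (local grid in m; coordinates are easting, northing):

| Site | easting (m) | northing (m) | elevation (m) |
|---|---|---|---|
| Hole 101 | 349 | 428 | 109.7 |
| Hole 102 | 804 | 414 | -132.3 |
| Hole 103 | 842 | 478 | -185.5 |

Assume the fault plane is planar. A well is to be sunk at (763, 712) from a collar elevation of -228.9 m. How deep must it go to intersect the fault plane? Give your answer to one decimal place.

Let the plane be z = a·easting + b·northing + c.
Hole 102−Hole 101: 455a − 14b = −242;  Hole 103−Hole 101: 493a + 50b = −295.2.
Solving gives a = −0.54744, b = −0.50621.
Then c = 109.7 − a·349 − b·428 = 517.41.
At (763, 712): z_contact = −417.70 − 360.42 + 517.41 = -260.70 m.
Depth below ground = -228.9 − (-260.70) = 31.8 m.

31.8 m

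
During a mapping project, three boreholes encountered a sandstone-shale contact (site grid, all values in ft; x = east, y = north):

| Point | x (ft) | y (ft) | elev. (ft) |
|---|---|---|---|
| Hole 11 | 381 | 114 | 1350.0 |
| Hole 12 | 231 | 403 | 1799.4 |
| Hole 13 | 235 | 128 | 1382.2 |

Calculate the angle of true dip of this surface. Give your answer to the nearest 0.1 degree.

56.6°

Let the plane be z = a·x + b·y + c.
Hole 12−Hole 11: −150a + 289b = 449.4;  Hole 13−Hole 11: −146a + 14b = 32.2.
Solving gives a = −0.07518, b = 1.51600.
Gradient magnitude |∇z| = √(a² + b²) = √(0.00565 + 2.29825) = 1.51786.
True dip = arctan(1.51786) = 56.6°, dipping toward S (azimuth ≈ 177°).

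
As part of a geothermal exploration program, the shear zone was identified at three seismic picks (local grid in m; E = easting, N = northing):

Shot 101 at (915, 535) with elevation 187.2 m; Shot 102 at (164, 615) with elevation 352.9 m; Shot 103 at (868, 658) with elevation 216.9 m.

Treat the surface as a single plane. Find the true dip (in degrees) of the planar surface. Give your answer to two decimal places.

Let the plane be z = a·E + b·N + c.
Shot 102−Shot 101: −751a + 80b = 165.7;  Shot 103−Shot 101: −47a + 123b = 29.7.
Solving gives a = −0.20319, b = 0.16382.
Gradient magnitude |∇z| = √(a² + b²) = √(0.04129 + 0.02684) = 0.26100.
True dip = arctan(0.26100) = 14.63°, dipping toward SE (azimuth ≈ 129°).

14.63°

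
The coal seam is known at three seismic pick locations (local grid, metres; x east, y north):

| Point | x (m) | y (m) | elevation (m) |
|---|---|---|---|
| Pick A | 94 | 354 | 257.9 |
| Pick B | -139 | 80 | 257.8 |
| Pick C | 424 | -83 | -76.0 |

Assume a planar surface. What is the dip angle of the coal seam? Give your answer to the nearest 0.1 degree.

32.0°

Two edge vectors: Pick A→Pick B = (-233, -274, -0.1), Pick A→Pick C = (330, -437, -333.9).
Normal n = (Pick A→Pick B) × (Pick A→Pick C) = (91444.9, -77831.7, 192241).
So ∂z/∂x = −n_x/n_z = −0.47568 and ∂z/∂y = −n_y/n_z = 0.40487.
Gradient magnitude |∇z| = √(a² + b²) = √(0.22627 + 0.16392) = 0.62465.
True dip = arctan(0.62465) = 32.0°, dipping toward SE (azimuth ≈ 130°).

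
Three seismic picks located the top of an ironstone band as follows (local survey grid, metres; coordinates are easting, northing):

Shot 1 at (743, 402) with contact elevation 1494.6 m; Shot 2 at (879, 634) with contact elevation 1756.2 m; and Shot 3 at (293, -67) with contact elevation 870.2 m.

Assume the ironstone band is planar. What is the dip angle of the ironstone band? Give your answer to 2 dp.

Let the plane be z = a·easting + b·northing + c.
Shot 2−Shot 1: 136a + 232b = 261.6;  Shot 3−Shot 1: −450a − 469b = −624.4.
Solving gives a = 0.54585, b = 0.80760.
Gradient magnitude |∇z| = √(a² + b²) = √(0.29796 + 0.65222) = 0.97477.
True dip = arctan(0.97477) = 44.27°, dipping toward SW (azimuth ≈ 214°).

44.27°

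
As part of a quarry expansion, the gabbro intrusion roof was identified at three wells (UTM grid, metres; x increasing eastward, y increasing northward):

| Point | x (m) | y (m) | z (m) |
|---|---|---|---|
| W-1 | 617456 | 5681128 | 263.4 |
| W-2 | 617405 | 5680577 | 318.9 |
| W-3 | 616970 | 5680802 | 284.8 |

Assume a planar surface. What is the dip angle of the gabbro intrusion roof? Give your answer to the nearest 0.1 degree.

Two edge vectors: W-1→W-2 = (-51, -551, 55.5), W-1→W-3 = (-486, -326, 21.4).
Normal n = (W-1→W-2) × (W-1→W-3) = (6301.6, -25881.6, -251160).
So ∂z/∂x = −n_x/n_z = 0.02509 and ∂z/∂y = −n_y/n_z = −0.10305.
Gradient magnitude |∇z| = √(a² + b²) = √(0.00063 + 0.01062) = 0.10606.
True dip = arctan(0.10606) = 6.1°, dipping toward NNW (azimuth ≈ 346°).

6.1°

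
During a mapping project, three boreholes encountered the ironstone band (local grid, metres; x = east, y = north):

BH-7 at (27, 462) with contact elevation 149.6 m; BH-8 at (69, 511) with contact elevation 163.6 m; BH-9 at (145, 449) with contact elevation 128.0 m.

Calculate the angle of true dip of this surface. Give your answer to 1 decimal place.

23.1°

Let the plane be z = a·x + b·y + c.
BH-8−BH-7: 42a + 49b = 14;  BH-9−BH-7: 118a − 13b = −21.6.
Solving gives a = −0.13850, b = 0.40442.
Gradient magnitude |∇z| = √(a² + b²) = √(0.01918 + 0.16356) = 0.42748.
True dip = arctan(0.42748) = 23.1°, dipping toward SSE (azimuth ≈ 161°).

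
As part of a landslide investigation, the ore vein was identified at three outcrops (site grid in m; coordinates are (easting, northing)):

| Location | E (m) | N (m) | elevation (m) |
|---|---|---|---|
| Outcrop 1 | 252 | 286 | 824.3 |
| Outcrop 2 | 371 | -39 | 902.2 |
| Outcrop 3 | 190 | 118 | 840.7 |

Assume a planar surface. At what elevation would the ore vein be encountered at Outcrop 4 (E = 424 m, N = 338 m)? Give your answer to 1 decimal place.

Let the plane be z = a·E + b·N + c.
Outcrop 2−Outcrop 1: 119a − 325b = 77.9;  Outcrop 3−Outcrop 1: −62a − 168b = 16.4.
Solving gives a = 0.19324, b = −0.16894.
Then c = 824.3 − a·252 − b·286 = 823.92.
At (424, 338): z = 81.9 − 57.1 + 823.92 = 848.8 m.

848.8 m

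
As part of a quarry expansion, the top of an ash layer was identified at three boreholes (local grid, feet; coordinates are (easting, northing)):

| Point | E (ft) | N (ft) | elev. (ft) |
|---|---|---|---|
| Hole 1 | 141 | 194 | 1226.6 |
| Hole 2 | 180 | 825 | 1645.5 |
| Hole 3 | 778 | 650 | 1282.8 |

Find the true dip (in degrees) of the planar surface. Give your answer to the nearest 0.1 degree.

Let the plane be z = a·E + b·N + c.
Hole 2−Hole 1: 39a + 631b = 418.9;  Hole 3−Hole 1: 637a + 456b = 56.2.
Solving gives a = −0.40492, b = 0.68889.
Gradient magnitude |∇z| = √(a² + b²) = √(0.16396 + 0.47457) = 0.79908.
True dip = arctan(0.79908) = 38.6°, dipping toward SSE (azimuth ≈ 150°).

38.6°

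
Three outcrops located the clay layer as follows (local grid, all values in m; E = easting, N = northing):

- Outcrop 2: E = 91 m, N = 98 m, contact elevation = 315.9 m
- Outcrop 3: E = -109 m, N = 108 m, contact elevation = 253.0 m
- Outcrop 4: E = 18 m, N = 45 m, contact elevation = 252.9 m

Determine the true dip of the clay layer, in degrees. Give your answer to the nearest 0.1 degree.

38.3°

Let the plane be z = a·E + b·N + c.
Outcrop 3−Outcrop 2: −200a + 10b = −62.9;  Outcrop 4−Outcrop 2: −73a − 53b = −63.
Solving gives a = 0.34984, b = 0.70682.
Gradient magnitude |∇z| = √(a² + b²) = √(0.12239 + 0.49960) = 0.78866.
True dip = arctan(0.78866) = 38.3°, dipping toward SSW (azimuth ≈ 206°).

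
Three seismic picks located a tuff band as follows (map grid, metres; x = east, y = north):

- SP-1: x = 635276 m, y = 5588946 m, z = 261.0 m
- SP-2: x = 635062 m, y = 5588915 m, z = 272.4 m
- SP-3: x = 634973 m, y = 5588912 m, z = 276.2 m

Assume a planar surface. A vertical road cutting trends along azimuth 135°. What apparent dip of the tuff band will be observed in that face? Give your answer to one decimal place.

2.3°

Let the plane be z = a·x + b·y + c.
SP-2−SP-1: −214a − 31b = 11.4;  SP-3−SP-1: −303a − 34b = 15.2.
Solving gives a = −0.03949, b = −0.09513.
Unit vector along 135° is (sin 135°, cos 135°) = (0.7071, -0.7071).
Slope in that direction = a·(0.7071) + b·(-0.7071) = 0.03935.
Apparent dip = arctan|0.03935| = 2.3° (true dip is 5.9°, so apparent ≤ true as expected).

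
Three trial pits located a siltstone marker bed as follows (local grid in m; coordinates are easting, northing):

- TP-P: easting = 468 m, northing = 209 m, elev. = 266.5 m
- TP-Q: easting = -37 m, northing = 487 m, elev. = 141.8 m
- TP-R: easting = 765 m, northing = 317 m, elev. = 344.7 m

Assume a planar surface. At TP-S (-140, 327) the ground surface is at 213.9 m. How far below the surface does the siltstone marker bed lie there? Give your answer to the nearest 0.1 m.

101.4 m

Two edge vectors: TP-P→TP-Q = (-505, 278, -124.7), TP-P→TP-R = (297, 108, 78.2).
Normal n = (TP-P→TP-Q) × (TP-P→TP-R) = (35207.2, 2455.1, -137106).
So ∂z/∂easting = −n_x/n_z = 0.25679 and ∂z/∂northing = −n_y/n_z = 0.01791.
Intercept c from TP-P: 266.5 − 120.18 − 3.74 = 142.58.
At (-140, 327): z_contact = −35.95 + 5.86 + 142.58 = 112.49 m.
Depth below ground = 213.9 − 112.49 = 101.4 m.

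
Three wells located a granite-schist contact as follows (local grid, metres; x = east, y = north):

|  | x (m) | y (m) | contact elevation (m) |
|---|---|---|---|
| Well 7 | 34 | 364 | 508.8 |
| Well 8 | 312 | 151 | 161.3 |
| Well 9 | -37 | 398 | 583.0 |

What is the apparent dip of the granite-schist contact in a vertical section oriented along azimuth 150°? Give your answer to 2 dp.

Two edge vectors: Well 7→Well 8 = (278, -213, -347.5), Well 7→Well 9 = (-71, 34, 74.2).
Normal n = (Well 7→Well 8) × (Well 7→Well 9) = (-3989.6, 4044.9, -5671).
So ∂z/∂x = −n_x/n_z = −0.70351 and ∂z/∂y = −n_y/n_z = 0.71326.
Unit vector along 150° is (sin 150°, cos 150°) = (0.5000, -0.8660).
Slope in that direction = a·(0.5000) + b·(-0.8660) = −0.96946.
Apparent dip = arctan|0.96946| = 44.11° (true dip is 45.1°, so apparent ≤ true as expected).

44.11°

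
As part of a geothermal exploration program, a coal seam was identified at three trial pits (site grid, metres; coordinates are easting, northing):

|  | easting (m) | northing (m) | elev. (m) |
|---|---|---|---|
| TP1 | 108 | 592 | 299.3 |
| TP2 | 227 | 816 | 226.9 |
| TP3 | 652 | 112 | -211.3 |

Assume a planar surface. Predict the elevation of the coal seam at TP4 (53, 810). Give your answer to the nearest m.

371 m

Let the plane be z = a·easting + b·northing + c.
TP2−TP1: 119a + 224b = −72.4;  TP3−TP1: 544a − 480b = −510.6.
Solving gives a = −0.83322, b = 0.11943.
Then c = 299.3 − a·108 − b·592 = 318.58.
At (53, 810): z = −44.2 + 96.7 + 318.58 = 371.2 m.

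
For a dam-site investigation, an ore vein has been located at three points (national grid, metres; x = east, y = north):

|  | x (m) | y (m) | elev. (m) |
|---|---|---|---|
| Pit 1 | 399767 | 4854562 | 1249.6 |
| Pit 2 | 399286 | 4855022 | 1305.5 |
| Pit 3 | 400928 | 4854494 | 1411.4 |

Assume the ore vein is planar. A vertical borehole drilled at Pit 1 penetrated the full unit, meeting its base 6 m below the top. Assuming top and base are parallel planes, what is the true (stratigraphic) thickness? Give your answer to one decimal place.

Two edge vectors: Pit 1→Pit 2 = (-481, 460, 55.9), Pit 1→Pit 3 = (1161, -68, 161.8).
Normal n = (Pit 1→Pit 2) × (Pit 1→Pit 3) = (78229.2, 142725.7, -501352).
So ∂z/∂x = −n_x/n_z = 0.15604 and ∂z/∂y = −n_y/n_z = 0.28468.
|∇z| = √(a²+b²) = 0.32464, so dip δ = arctan(0.32464) = 17.99°.
True thickness = vertical thickness × cos δ = 6 × cos 17.99° = 5.7 m.

5.7 m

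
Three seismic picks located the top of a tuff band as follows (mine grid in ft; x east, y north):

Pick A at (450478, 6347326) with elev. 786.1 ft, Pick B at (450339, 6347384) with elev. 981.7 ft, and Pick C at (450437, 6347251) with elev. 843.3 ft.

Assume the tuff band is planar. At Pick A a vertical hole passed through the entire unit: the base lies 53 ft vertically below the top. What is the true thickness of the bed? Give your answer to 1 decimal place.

Let the plane be z = a·x + b·y + c.
Pick B−Pick A: −139a + 58b = 195.6;  Pick C−Pick A: −41a − 75b = 57.2.
Solving gives a = −1.40495, b = 0.00537.
|∇z| = √(a²+b²) = 1.40496, so dip δ = arctan(1.40496) = 54.56°.
True thickness = vertical thickness × cos δ = 53 × cos 54.56° = 30.7 ft.

30.7 ft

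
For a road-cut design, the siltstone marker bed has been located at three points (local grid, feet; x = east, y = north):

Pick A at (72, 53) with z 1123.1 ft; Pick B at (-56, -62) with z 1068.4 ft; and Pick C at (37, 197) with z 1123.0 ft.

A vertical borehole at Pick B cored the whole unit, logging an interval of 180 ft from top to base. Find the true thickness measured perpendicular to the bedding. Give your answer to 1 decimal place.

Let the plane be z = a·x + b·y + c.
Pick B−Pick A: −128a − 115b = −54.7;  Pick C−Pick A: −35a + 144b = −0.1.
Solving gives a = 0.35126, b = 0.08468.
|∇z| = √(a²+b²) = 0.36133, so dip δ = arctan(0.36133) = 19.87°.
True thickness = vertical thickness × cos δ = 180 × cos 19.87° = 169.3 ft.

169.3 ft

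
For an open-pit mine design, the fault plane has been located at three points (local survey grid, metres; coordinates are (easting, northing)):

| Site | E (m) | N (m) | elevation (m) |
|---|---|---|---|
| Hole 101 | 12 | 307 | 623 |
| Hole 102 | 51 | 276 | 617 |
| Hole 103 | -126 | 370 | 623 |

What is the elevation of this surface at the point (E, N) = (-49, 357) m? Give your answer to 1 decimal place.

Let the plane be z = a·E + b·N + c.
Hole 102−Hole 101: 39a − 31b = −6;  Hole 103−Hole 101: −138a + 63b = 0.
Solving gives a = 0.20758, b = 0.45470.
Then c = 623 − a·12 − b·307 = 480.92.
At (-49, 357): z = −10.2 + 162.3 + 480.92 = 633.1 m.

633.1 m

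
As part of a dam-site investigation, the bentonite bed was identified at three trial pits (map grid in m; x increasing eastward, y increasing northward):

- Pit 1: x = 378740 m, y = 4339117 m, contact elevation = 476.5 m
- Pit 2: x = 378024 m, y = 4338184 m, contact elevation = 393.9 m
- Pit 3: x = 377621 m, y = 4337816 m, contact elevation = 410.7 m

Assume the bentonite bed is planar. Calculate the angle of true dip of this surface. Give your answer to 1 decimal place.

Two edge vectors: Pit 1→Pit 2 = (-716, -933, -82.6), Pit 1→Pit 3 = (-1119, -1301, -65.8).
Normal n = (Pit 1→Pit 2) × (Pit 1→Pit 3) = (-46071.2, 45316.6, -112511).
So ∂z/∂x = −n_x/n_z = −0.40948 and ∂z/∂y = −n_y/n_z = 0.40277.
Gradient magnitude |∇z| = √(a² + b²) = √(0.16768 + 0.16223) = 0.57437.
True dip = arctan(0.57437) = 29.9°, dipping toward SE (azimuth ≈ 135°).

29.9°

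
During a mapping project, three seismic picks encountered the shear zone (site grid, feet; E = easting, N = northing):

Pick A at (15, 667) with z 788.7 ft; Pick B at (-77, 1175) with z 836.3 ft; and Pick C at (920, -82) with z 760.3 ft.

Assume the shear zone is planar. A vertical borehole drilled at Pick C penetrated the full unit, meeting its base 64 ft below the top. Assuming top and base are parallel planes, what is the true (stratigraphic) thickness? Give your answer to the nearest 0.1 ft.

Let the plane be z = a·E + b·N + c.
Pick B−Pick A: −92a + 508b = 47.6;  Pick C−Pick A: 905a − 749b = −28.4.
Solving gives a = 0.05431, b = 0.10354.
|∇z| = √(a²+b²) = 0.11691, so dip δ = arctan(0.11691) = 6.67°.
True thickness = vertical thickness × cos δ = 64 × cos 6.67° = 63.6 ft.

63.6 ft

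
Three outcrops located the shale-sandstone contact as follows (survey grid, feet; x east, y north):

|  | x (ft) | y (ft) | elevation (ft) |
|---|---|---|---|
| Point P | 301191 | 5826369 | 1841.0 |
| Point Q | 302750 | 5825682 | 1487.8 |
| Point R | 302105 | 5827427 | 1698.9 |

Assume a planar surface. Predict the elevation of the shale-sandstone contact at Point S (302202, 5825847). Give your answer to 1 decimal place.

1608.6 ft

Let the plane be z = a·x + b·y + c.
Point Q−Point P: 1559a − 687b = −353.2;  Point R−Point P: 914a + 1058b = −142.1.
Solving gives a = −0.206955615, b = 0.044477724.
Then c = 1841 − a·301191 − b·5826369 = −194969.46.
At (302202, 5825847): z = −62542.4 + 259120.4 − 194969.46 = 1608.6 ft.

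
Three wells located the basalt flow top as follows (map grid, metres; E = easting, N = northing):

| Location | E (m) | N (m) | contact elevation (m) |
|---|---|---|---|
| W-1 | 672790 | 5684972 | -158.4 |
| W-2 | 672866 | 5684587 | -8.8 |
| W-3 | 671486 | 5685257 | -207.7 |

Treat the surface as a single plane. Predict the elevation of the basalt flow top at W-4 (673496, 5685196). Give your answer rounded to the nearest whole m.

Two edge vectors: W-1→W-2 = (76, -385, 149.6), W-1→W-3 = (-1304, 285, -49.3).
Normal n = (W-1→W-2) × (W-1→W-3) = (-23655.5, -191331.6, -480380).
So ∂z/∂E = −n_x/n_z = −0.04924331 and ∂z/∂N = −n_y/n_z = −0.39829219.
Intercept c from W-1: -158.4 + 33130.40 + 2264279.92 = 2297251.93.
At (673496, 5685196): z = −33165.2 − 2264369.1 + 2297251.93 = -282.4 m.

-282 m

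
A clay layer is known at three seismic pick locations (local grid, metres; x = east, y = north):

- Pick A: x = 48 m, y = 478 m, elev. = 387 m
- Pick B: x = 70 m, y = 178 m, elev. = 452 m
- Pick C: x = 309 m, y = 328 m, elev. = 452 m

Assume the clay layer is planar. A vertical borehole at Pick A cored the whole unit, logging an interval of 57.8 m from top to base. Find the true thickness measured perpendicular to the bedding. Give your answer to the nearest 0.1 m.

56.1 m

Let the plane be z = a·x + b·y + c.
Pick B−Pick A: 22a − 300b = 65;  Pick C−Pick A: 261a − 150b = 65.
Solving gives a = 0.13000, b = −0.20713.
|∇z| = √(a²+b²) = 0.24455, so dip δ = arctan(0.24455) = 13.74°.
True thickness = vertical thickness × cos δ = 57.8 × cos 13.74° = 56.1 m.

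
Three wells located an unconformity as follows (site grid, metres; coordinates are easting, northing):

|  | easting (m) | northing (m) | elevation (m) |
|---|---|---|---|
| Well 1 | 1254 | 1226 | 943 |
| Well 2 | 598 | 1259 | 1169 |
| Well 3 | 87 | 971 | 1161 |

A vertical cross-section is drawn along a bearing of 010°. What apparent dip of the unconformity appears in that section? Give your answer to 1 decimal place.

27.6°

Let the plane be z = a·easting + b·northing + c.
Well 2−Well 1: −656a + 33b = 226;  Well 3−Well 1: −1167a − 255b = 218.
Solving gives a = −0.31500, b = 0.58668.
Unit vector along 010° is (sin 10°, cos 10°) = (0.1736, 0.9848).
Slope in that direction = a·(0.1736) + b·(0.9848) = 0.52307.
Apparent dip = arctan|0.52307| = 27.6° (true dip is 33.7°, so apparent ≤ true as expected).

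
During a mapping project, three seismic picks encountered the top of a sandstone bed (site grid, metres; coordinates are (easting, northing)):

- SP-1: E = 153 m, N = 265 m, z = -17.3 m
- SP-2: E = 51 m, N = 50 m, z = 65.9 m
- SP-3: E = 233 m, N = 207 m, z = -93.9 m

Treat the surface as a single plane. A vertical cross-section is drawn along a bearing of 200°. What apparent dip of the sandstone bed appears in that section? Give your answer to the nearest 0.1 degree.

15.0°

Let the plane be z = a·E + b·N + c.
SP-2−SP-1: −102a − 215b = 83.2;  SP-3−SP-1: 80a − 58b = −76.6.
Solving gives a = −0.92121, b = 0.05006.
Unit vector along 200° is (sin 200°, cos 200°) = (-0.3420, -0.9397).
Slope in that direction = a·(-0.3420) + b·(-0.9397) = 0.26803.
Apparent dip = arctan|0.26803| = 15.0° (true dip is 42.7°, so apparent ≤ true as expected).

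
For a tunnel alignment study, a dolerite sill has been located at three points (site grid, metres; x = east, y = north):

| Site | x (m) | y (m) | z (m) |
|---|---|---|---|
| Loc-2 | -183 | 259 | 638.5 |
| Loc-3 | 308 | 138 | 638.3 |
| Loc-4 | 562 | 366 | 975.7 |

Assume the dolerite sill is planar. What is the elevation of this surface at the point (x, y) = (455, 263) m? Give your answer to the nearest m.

825 m

Two edge vectors: Loc-2→Loc-3 = (491, -121, -0.2), Loc-2→Loc-4 = (745, 107, 337.2).
Normal n = (Loc-2→Loc-3) × (Loc-2→Loc-4) = (-40779.8, -165714.2, 142682).
So ∂z/∂x = −n_x/n_z = 0.28581 and ∂z/∂y = −n_y/n_z = 1.16142.
Intercept c from Loc-2: 638.5 + 52.30 − 300.81 = 389.99.
At (455, 263): z = 130.0 + 305.5 + 389.99 = 825.5 m.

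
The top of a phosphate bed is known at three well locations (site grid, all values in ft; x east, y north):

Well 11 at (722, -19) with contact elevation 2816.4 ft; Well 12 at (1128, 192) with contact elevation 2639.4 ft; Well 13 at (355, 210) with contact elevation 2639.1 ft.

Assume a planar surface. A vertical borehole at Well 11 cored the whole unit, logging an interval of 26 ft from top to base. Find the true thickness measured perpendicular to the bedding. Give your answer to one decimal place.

20.3 ft

Let the plane be z = a·x + b·y + c.
Well 12−Well 11: 406a + 211b = −177;  Well 13−Well 11: −367a + 229b = −177.3.
Solving gives a = −0.01832, b = −0.80360.
|∇z| = √(a²+b²) = 0.80381, so dip δ = arctan(0.80381) = 38.79°.
True thickness = vertical thickness × cos δ = 26 × cos 38.79° = 20.3 ft.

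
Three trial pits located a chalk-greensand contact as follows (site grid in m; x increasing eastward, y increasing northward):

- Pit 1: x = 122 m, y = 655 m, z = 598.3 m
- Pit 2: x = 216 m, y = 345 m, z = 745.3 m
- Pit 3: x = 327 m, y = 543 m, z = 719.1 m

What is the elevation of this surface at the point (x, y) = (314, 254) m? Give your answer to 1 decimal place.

816.3 m

Two edge vectors: Pit 1→Pit 2 = (94, -310, 147), Pit 1→Pit 3 = (205, -112, 120.8).
Normal n = (Pit 1→Pit 2) × (Pit 1→Pit 3) = (-20984, 18779.8, 53022).
So ∂z/∂x = −n_x/n_z = 0.39576 and ∂z/∂y = −n_y/n_z = −0.35419.
Intercept c from Pit 1: 598.3 − 48.28 + 231.99 = 782.01.
At (314, 254): z = 124.3 − 90.0 + 782.01 = 816.3 m.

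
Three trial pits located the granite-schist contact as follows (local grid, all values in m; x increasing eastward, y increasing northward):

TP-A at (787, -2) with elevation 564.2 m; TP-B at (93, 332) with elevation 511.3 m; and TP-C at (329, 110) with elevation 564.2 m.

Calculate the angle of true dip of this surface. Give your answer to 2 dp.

18.34°

Let the plane be z = a·x + b·y + c.
TP-B−TP-A: −694a + 334b = −52.9;  TP-C−TP-A: −458a + 112b = 0.
Solving gives a = −0.07874, b = −0.32200.
Gradient magnitude |∇z| = √(a² + b²) = √(0.00620 + 0.10368) = 0.33148.
True dip = arctan(0.33148) = 18.34°, dipping toward NNE (azimuth ≈ 014°).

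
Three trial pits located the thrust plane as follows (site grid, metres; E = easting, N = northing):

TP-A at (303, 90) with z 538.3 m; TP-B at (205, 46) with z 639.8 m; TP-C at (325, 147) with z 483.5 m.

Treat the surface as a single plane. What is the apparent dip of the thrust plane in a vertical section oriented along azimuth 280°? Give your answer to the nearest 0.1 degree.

Two edge vectors: TP-A→TP-B = (-98, -44, 101.5), TP-A→TP-C = (22, 57, -54.8).
Normal n = (TP-A→TP-B) × (TP-A→TP-C) = (-3374.3, -3137.4, -4618).
So ∂z/∂E = −n_x/n_z = −0.73068 and ∂z/∂N = −n_y/n_z = −0.67939.
Unit vector along 280° is (sin 280°, cos 280°) = (-0.9848, 0.1736).
Slope in that direction = a·(-0.9848) + b·(0.1736) = 0.60161.
Apparent dip = arctan|0.60161| = 31.0° (true dip is 44.9°, so apparent ≤ true as expected).

31.0°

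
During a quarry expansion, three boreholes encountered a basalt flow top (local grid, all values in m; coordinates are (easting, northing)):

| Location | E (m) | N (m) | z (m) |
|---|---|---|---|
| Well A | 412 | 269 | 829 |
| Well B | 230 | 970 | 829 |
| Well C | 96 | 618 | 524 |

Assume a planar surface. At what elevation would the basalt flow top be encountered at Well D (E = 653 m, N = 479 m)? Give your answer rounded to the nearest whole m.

1229 m

Let the plane be z = a·E + b·N + c.
Well B−Well A: −182a + 701b = 0;  Well C−Well A: −316a + 349b = −305.
Solving gives a = 1.35321, b = 0.35133.
Then c = 829 − a·412 − b·269 = 176.97.
At (653, 479): z = 883.6 + 168.3 + 176.97 = 1228.9 m.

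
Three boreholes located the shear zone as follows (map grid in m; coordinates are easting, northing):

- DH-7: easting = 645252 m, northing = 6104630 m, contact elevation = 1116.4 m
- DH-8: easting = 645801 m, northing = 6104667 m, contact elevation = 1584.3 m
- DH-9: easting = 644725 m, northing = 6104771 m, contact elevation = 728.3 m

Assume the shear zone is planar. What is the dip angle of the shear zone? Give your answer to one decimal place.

Two edge vectors: DH-7→DH-8 = (549, 37, 467.9), DH-7→DH-9 = (-527, 141, -388.1).
Normal n = (DH-7→DH-8) × (DH-7→DH-9) = (-80333.6, -33516.4, 96908).
So ∂z/∂easting = −n_x/n_z = 0.82897 and ∂z/∂northing = −n_y/n_z = 0.34586.
Gradient magnitude |∇z| = √(a² + b²) = √(0.68719 + 0.11962) = 0.89822.
True dip = arctan(0.89822) = 41.9°, dipping toward WSW (azimuth ≈ 247°).

41.9°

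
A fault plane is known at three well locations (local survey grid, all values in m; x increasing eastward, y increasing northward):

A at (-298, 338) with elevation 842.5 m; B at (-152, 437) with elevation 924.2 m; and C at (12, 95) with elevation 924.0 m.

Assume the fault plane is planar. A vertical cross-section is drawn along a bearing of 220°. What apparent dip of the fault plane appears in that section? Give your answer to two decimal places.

Let the plane be z = a·x + b·y + c.
B−A: 146a + 99b = 81.7;  C−A: 310a − 243b = 81.5.
Solving gives a = 0.42198, b = 0.20294.
Unit vector along 220° is (sin 220°, cos 220°) = (-0.6428, -0.7660).
Slope in that direction = a·(-0.6428) + b·(-0.7660) = −0.42670.
Apparent dip = arctan|0.42670| = 23.11° (true dip is 25.1°, so apparent ≤ true as expected).

23.11°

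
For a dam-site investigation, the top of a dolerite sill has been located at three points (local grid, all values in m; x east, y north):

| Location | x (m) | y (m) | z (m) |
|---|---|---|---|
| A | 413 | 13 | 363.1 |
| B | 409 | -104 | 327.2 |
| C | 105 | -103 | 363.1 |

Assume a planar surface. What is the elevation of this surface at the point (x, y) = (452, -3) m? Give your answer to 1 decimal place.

353.6 m

Two edge vectors: A→B = (-4, -117, -35.9), A→C = (-308, -116, 0).
Normal n = (A→B) × (A→C) = (-4164.4, 11057.2, -35572).
So ∂z/∂x = −n_x/n_z = −0.11707 and ∂z/∂y = −n_y/n_z = 0.31084.
Intercept c from A: 363.1 + 48.35 − 4.04 = 407.41.
At (452, -3): z = −52.9 − 0.9 + 407.41 = 353.6 m.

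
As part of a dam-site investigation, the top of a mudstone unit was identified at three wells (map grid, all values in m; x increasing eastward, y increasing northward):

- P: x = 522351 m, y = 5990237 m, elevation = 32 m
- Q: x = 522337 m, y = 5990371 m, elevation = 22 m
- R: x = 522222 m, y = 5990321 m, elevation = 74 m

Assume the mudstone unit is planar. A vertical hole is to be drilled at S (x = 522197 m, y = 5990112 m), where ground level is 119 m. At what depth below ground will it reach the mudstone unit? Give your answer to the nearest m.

11 m

Two edge vectors: P→Q = (-14, 134, -10), P→R = (-129, 84, 42).
Normal n = (P→Q) × (P→R) = (6468, 1878, 16110).
So ∂z/∂x = −n_x/n_z = −0.40148976 and ∂z/∂y = −n_y/n_z = −0.11657356.
Intercept c from P: 32 + 209718.58 + 698303.23 = 908053.81.
At (522197, 5990112): z_contact = −209656.7 − 698288.7 + 908053.81 = 108.4 m.
Depth below ground = 119 − 108.4 = 11 m.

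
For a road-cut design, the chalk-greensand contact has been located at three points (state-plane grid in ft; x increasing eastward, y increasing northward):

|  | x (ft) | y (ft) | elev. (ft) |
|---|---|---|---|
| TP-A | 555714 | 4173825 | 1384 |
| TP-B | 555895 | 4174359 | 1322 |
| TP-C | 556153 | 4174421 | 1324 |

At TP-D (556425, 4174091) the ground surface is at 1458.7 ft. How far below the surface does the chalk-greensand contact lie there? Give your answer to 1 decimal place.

81.5 ft

Two edge vectors: TP-A→TP-B = (181, 534, -62), TP-A→TP-C = (439, 596, -60).
Normal n = (TP-A→TP-B) × (TP-A→TP-C) = (4912, -16358, -126550).
So ∂z/∂x = −n_x/n_z = 0.038814698 and ∂z/∂y = −n_y/n_z = −0.129261162.
Intercept c from TP-A: 1384 − 21569.87 + 539513.47 = 519327.60.
At (556425, 4174091): z_contact = 21597.47 − 539547.85 + 519327.60 = 1377.21 ft.
Depth below ground = 1458.7 − 1377.21 = 81.5 ft.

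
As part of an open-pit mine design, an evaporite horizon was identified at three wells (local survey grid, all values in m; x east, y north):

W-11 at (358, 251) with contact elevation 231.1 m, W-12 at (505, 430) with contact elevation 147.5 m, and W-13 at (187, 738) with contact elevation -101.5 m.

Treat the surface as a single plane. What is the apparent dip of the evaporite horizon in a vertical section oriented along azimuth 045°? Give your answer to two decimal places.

Two edge vectors: W-11→W-12 = (147, 179, -83.6), W-11→W-13 = (-171, 487, -332.6).
Normal n = (W-11→W-12) × (W-11→W-13) = (-18822.2, 63187.8, 102198).
So ∂z/∂x = −n_x/n_z = 0.18417 and ∂z/∂y = −n_y/n_z = −0.61829.
Unit vector along 045° is (sin 45°, cos 45°) = (0.7071, 0.7071).
Slope in that direction = a·(0.7071) + b·(0.7071) = −0.30697.
Apparent dip = arctan|0.30697| = 17.06° (true dip is 32.8°, so apparent ≤ true as expected).

17.06°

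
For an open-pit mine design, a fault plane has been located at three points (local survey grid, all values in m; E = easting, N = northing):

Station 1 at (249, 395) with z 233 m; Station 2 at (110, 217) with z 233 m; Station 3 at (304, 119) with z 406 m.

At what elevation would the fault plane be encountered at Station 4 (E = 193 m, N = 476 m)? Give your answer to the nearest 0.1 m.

156.7 m

Let the plane be z = a·E + b·N + c.
Station 2−Station 1: −139a − 178b = 0;  Station 3−Station 1: 55a − 276b = 173.
Solving gives a = 0.63949, b = −0.49938.
Then c = 233 − a·249 − b·395 = 271.02.
At (193, 476): z = 123.4 − 237.7 + 271.02 = 156.7 m.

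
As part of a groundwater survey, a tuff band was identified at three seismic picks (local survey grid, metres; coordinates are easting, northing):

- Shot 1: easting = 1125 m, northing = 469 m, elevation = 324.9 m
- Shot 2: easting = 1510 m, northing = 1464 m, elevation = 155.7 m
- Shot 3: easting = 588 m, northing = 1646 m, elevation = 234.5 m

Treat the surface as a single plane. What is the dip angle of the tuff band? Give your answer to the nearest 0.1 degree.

9.6°

Let the plane be z = a·easting + b·northing + c.
Shot 2−Shot 1: 385a + 995b = −169.2;  Shot 3−Shot 1: −537a + 1177b = −90.4.
Solving gives a = −0.11059, b = −0.12726.
Gradient magnitude |∇z| = √(a² + b²) = √(0.01223 + 0.01620) = 0.16860.
True dip = arctan(0.16860) = 9.6°, dipping toward NE (azimuth ≈ 041°).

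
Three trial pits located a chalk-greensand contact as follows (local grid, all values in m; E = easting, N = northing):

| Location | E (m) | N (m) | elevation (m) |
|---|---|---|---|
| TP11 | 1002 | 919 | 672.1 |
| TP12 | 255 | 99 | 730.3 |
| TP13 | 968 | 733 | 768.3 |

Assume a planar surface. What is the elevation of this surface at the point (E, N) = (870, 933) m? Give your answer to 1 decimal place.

582.4 m

Let the plane be z = a·E + b·N + c.
TP12−TP11: −747a − 820b = 58.2;  TP13−TP11: −34a − 186b = 96.2.
Solving gives a = 0.612800, b = −0.629222.
Then c = 672.1 − a·1002 − b·919 = 636.33.
At (870, 933): z = 533.1 − 587.1 + 636.33 = 582.4 m.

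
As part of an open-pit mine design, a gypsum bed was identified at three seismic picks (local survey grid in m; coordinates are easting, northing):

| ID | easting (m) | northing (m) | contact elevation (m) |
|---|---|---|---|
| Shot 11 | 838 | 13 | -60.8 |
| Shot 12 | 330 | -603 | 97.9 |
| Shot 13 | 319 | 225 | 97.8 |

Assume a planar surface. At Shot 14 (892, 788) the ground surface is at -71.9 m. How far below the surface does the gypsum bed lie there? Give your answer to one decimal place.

Two edge vectors: Shot 11→Shot 12 = (-508, -616, 158.7), Shot 11→Shot 13 = (-519, 212, 158.6).
Normal n = (Shot 11→Shot 12) × (Shot 11→Shot 13) = (-131342, -1796.5, -427400).
So ∂z/∂easting = −n_x/n_z = −0.30730 and ∂z/∂northing = −n_y/n_z = −0.00420.
Intercept c from Shot 11: -60.8 + 257.52 + 0.05 = 196.78.
At (892, 788): z_contact = −274.12 − 3.31 + 196.78 = -80.65 m.
Depth below ground = -71.9 − (-80.65) = 8.8 m.

8.8 m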